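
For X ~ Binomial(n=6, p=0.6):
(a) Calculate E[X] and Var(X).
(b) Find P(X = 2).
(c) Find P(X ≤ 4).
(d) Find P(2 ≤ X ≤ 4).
(a) E[X] = 3.6000, Var(X) = 1.4400
(b) P(X = 2) = 0.138240
(c) P(X ≤ 4) = 0.766720
(d) P(2 ≤ X ≤ 4) = 0.725760

We have X ~ Binomial(n=6, p=0.6).

(a) Moments:
E[X] = 3.6000
Var(X) = 1.4400
σ = √Var(X) = 1.2000

(b) Point probability using PMF:
P(X = 2) = 0.138240

(c) Cumulative probability using CDF:
P(X ≤ 4) = F(4) = 0.766720

(d) Range probability:
P(2 ≤ X ≤ 4) = P(X ≤ 4) - P(X ≤ 1)
                   = F(4) - F(1)
                   = 0.766720 - 0.040960
                   = 0.725760

This means approximately 72.6% of outcomes fall in the interval [2, 4].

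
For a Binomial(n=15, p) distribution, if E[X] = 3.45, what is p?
p = 0.23

For a Binomial(n, p) distribution:
E[X] = n × p

Given n = 15 and E[X] = 3.45:
3.45 = 15 × p
p = 3.45 / 15 = 0.23

Verification: Binomial(15, 0.23) has E[X] = 3.45 ✓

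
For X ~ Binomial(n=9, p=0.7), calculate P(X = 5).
0.171532

We have X ~ Binomial(n=9, p=0.7).

For a Binomial distribution, the PMF gives us the probability of each outcome.

Using the PMF formula:
P(X = 5) = 0.171532

Rounded to 4 decimal places: 0.1715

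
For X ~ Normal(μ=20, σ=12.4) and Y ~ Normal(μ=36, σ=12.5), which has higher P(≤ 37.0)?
X has higher probability (P(X ≤ 37.0) = 0.9148 > P(Y ≤ 37.0) = 0.5319)

Compute P(≤ 37.0) for each distribution:

X ~ Normal(μ=20, σ=12.4):
P(X ≤ 37.0) = 0.9148

Y ~ Normal(μ=36, σ=12.5):
P(Y ≤ 37.0) = 0.5319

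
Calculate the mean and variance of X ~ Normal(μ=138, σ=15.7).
E[X] = 138.0000, Var(X) = 246.4900

We have X ~ Normal(μ=138, σ=15.7).

For a Normal distribution with μ=138, σ=15.7:

Expected value:
E[X] = 138.0000

Variance:
Var(X) = 246.4900

Standard deviation:
σ = √Var(X) = 15.7000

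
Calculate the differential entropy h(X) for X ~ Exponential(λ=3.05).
-0.1151 nats

We have X ~ Exponential(λ=3.05).

The differential entropy measures the uncertainty or information content of the distribution.

For an Exponential distribution with λ=3.05:
h(X) = -0.1151 nats

(In bits, this would be -0.1661 bits.)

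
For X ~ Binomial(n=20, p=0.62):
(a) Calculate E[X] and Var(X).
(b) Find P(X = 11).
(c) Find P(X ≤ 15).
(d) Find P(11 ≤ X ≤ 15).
(a) E[X] = 12.4000, Var(X) = 4.7120
(b) P(X = 11) = 0.144400
(c) P(X ≤ 15) = 0.927388
(d) P(11 ≤ X ≤ 15) = 0.737706

We have X ~ Binomial(n=20, p=0.62).

(a) Moments:
E[X] = 12.4000
Var(X) = 4.7120
σ = √Var(X) = 2.1707

(b) Point probability using PMF:
P(X = 11) = 0.144400

(c) Cumulative probability using CDF:
P(X ≤ 15) = F(15) = 0.927388

(d) Range probability:
P(11 ≤ X ≤ 15) = P(X ≤ 15) - P(X ≤ 10)
                   = F(15) - F(10)
                   = 0.927388 - 0.189682
                   = 0.737706

This means approximately 73.8% of outcomes fall in the interval [11, 15].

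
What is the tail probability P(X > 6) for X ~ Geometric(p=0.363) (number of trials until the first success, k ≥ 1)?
0.066809

We have X ~ Geometric(p=0.363) (number of trials until the first success, k ≥ 1).

P(X > 6) = 1 - P(X ≤ 6)
                = 1 - F(6)
                = 1 - 0.933191
                = 0.066809

So there's approximately a 6.7% chance that X exceeds 6.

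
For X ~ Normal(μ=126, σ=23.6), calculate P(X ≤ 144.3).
0.780955

We have X ~ Normal(μ=126, σ=23.6).

The CDF gives us P(X ≤ k).

Using the CDF:
P(X ≤ 144.3) = 0.780955

This means there's approximately a 78.1% chance that X is at most 144.3.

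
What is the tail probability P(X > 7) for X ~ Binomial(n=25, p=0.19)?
0.085899

We have X ~ Binomial(n=25, p=0.19).

P(X > 7) = 1 - P(X ≤ 7)
                = 1 - F(7)
                = 1 - 0.914101
                = 0.085899

So there's approximately a 8.6% chance that X exceeds 7.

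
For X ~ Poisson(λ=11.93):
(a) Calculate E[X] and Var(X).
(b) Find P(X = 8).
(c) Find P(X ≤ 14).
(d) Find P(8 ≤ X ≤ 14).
(a) E[X] = 11.9300, Var(X) = 11.9300
(b) P(X = 8) = 0.067061
(c) P(X ≤ 14) = 0.778321
(d) P(8 ≤ X ≤ 14) = 0.685714

We have X ~ Poisson(λ=11.93).

(a) Moments:
E[X] = 11.9300
Var(X) = 11.9300
σ = √Var(X) = 3.4540

(b) Point probability using PMF:
P(X = 8) = 0.067061

(c) Cumulative probability using CDF:
P(X ≤ 14) = F(14) = 0.778321

(d) Range probability:
P(8 ≤ X ≤ 14) = P(X ≤ 14) - P(X ≤ 7)
                   = F(14) - F(7)
                   = 0.778321 - 0.092607
                   = 0.685714

This means approximately 68.6% of outcomes fall in the interval [8, 14].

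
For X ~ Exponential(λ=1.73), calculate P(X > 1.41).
0.087222

We have X ~ Exponential(λ=1.73).

P(X > 1.41) = 1 - P(X ≤ 1.41)
                = 1 - F(1.41)
                = 1 - 0.912778
                = 0.087222

So there's approximately a 8.7% chance that X exceeds 1.41.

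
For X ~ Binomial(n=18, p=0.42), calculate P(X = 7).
0.183319

We have X ~ Binomial(n=18, p=0.42).

For a Binomial distribution, the PMF gives us the probability of each outcome.

Using the PMF formula:
P(X = 7) = 0.183319

Rounded to 4 decimal places: 0.1833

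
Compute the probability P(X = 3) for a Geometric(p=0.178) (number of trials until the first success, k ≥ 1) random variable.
0.120272

We have X ~ Geometric(p=0.178) (number of trials until the first success, k ≥ 1).

For a Geometric distribution, the PMF gives us the probability of each outcome.

Using the PMF formula:
P(X = 3) = 0.120272

Rounded to 4 decimal places: 0.1203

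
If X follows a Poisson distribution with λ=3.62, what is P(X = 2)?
0.175485

We have X ~ Poisson(λ=3.62).

For a Poisson distribution, the PMF gives us the probability of each outcome.

Using the PMF formula:
P(X = 2) = 0.175485

Rounded to 4 decimal places: 0.1755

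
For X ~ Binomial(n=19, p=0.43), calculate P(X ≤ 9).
0.732832

We have X ~ Binomial(n=19, p=0.43).

The CDF gives us P(X ≤ k).

Using the CDF:
P(X ≤ 9) = 0.732832

This means there's approximately a 73.3% chance that X is at most 9.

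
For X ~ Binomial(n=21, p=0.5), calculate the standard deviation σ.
2.2913

We have X ~ Binomial(n=21, p=0.5).

For a Binomial distribution with n=21, p=0.5:
σ = √Var(X) = 2.2913

The standard deviation is the square root of the variance.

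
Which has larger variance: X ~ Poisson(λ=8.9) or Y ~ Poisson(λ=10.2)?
Y has larger variance (10.2000 > 8.9000)

Compute the variance for each distribution:

X ~ Poisson(λ=8.9):
Var(X) = 8.9000

Y ~ Poisson(λ=10.2):
Var(Y) = 10.2000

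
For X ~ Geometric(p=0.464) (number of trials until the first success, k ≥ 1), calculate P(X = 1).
0.464000

We have X ~ Geometric(p=0.464) (number of trials until the first success, k ≥ 1).

For a Geometric distribution, the PMF gives us the probability of each outcome.

Using the PMF formula:
P(X = 1) = 0.464000

Rounded to 4 decimal places: 0.4640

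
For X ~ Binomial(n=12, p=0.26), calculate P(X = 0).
0.026964

We have X ~ Binomial(n=12, p=0.26).

For a Binomial distribution, the PMF gives us the probability of each outcome.

Using the PMF formula:
P(X = 0) = 0.026964

Rounded to 4 decimal places: 0.0270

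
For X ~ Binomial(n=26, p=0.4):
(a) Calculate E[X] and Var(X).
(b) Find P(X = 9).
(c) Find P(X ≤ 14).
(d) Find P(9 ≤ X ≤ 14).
(a) E[X] = 10.4000, Var(X) = 6.2400
(b) P(X = 9) = 0.138643
(c) P(X ≤ 14) = 0.948245
(d) P(9 ≤ X ≤ 14) = 0.722705

We have X ~ Binomial(n=26, p=0.4).

(a) Moments:
E[X] = 10.4000
Var(X) = 6.2400
σ = √Var(X) = 2.4980

(b) Point probability using PMF:
P(X = 9) = 0.138643

(c) Cumulative probability using CDF:
P(X ≤ 14) = F(14) = 0.948245

(d) Range probability:
P(9 ≤ X ≤ 14) = P(X ≤ 14) - P(X ≤ 8)
                   = F(14) - F(8)
                   = 0.948245 - 0.225540
                   = 0.722705

This means approximately 72.3% of outcomes fall in the interval [9, 14].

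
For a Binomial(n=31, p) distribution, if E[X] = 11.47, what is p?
p = 0.37

For a Binomial(n, p) distribution:
E[X] = n × p

Given n = 31 and E[X] = 11.47:
11.47 = 31 × p
p = 11.47 / 31 = 0.37

Verification: Binomial(31, 0.37) has E[X] = 11.47 ✓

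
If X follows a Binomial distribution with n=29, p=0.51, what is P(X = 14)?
0.140784

We have X ~ Binomial(n=29, p=0.51).

For a Binomial distribution, the PMF gives us the probability of each outcome.

Using the PMF formula:
P(X = 14) = 0.140784

Rounded to 4 decimal places: 0.1408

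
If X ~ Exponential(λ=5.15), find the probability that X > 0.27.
0.248951

We have X ~ Exponential(λ=5.15).

P(X > 0.27) = 1 - P(X ≤ 0.27)
                = 1 - F(0.27)
                = 1 - 0.751049
                = 0.248951

So there's approximately a 24.9% chance that X exceeds 0.27.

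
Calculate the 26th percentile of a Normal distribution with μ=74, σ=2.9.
72.1343

We have X ~ Normal(μ=74, σ=2.9).

We want to find x such that P(X ≤ x) = 0.26.

This is the 26th percentile, which means 26% of values fall below this point.

Using the inverse CDF (quantile function):
x = F⁻¹(0.26) = 72.1343

Verification: P(X ≤ 72.1343) = 0.26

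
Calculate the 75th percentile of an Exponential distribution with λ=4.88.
0.2841

We have X ~ Exponential(λ=4.88).

We want to find x such that P(X ≤ x) = 0.75.

This is the 75th percentile, which means 75% of values fall below this point.

Using the inverse CDF (quantile function):
x = F⁻¹(0.75) = 0.2841

Verification: P(X ≤ 0.2841) = 0.75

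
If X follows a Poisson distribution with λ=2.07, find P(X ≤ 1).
0.387390

We have X ~ Poisson(λ=2.07).

The CDF gives us P(X ≤ k).

Using the CDF:
P(X ≤ 1) = 0.387390

This means there's approximately a 38.7% chance that X is at most 1.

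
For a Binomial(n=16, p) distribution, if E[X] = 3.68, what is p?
p = 0.23

For a Binomial(n, p) distribution:
E[X] = n × p

Given n = 16 and E[X] = 3.68:
3.68 = 16 × p
p = 3.68 / 16 = 0.23

Verification: Binomial(16, 0.23) has E[X] = 3.68 ✓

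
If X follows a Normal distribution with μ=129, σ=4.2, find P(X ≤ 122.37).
0.057217

We have X ~ Normal(μ=129, σ=4.2).

The CDF gives us P(X ≤ k).

Using the CDF:
P(X ≤ 122.37) = 0.057217

This means there's approximately a 5.7% chance that X is at most 122.37.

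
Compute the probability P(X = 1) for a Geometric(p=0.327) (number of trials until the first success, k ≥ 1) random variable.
0.327000

We have X ~ Geometric(p=0.327) (number of trials until the first success, k ≥ 1).

For a Geometric distribution, the PMF gives us the probability of each outcome.

Using the PMF formula:
P(X = 1) = 0.327000

Rounded to 4 decimal places: 0.3270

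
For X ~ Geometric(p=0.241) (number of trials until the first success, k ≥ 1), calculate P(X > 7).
0.145108

We have X ~ Geometric(p=0.241) (number of trials until the first success, k ≥ 1).

P(X > 7) = 1 - P(X ≤ 7)
                = 1 - F(7)
                = 1 - 0.854892
                = 0.145108

So there's approximately a 14.5% chance that X exceeds 7.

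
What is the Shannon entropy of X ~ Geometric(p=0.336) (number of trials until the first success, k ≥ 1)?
1.8998 nats

We have X ~ Geometric(p=0.336) (number of trials until the first success, k ≥ 1).

The Shannon entropy measures the uncertainty or information content of the distribution.

For a Geometric distribution with p=0.336 (number of trials until the first success, k ≥ 1):
H(X) = 1.8998 nats

(In bits, this would be 2.7409 bits.)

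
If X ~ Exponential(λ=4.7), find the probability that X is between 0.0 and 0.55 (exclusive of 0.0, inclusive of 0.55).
0.924604

We have X ~ Exponential(λ=4.7).

To find P(0.0 < X ≤ 0.55), we use:
P(0.0 < X ≤ 0.55) = P(X ≤ 0.55) - P(X ≤ 0.0)
                 = F(0.55) - F(0.0)
                 = 0.924604 - 0.000000
                 = 0.924604

So there's approximately a 92.5% chance that X falls in this range.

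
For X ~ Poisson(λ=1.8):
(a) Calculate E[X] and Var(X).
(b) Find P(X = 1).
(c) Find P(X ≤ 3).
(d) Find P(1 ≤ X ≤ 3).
(a) E[X] = 1.8000, Var(X) = 1.8000
(b) P(X = 1) = 0.297538
(c) P(X ≤ 3) = 0.891292
(d) P(1 ≤ X ≤ 3) = 0.725993

We have X ~ Poisson(λ=1.8).

(a) Moments:
E[X] = 1.8000
Var(X) = 1.8000
σ = √Var(X) = 1.3416

(b) Point probability using PMF:
P(X = 1) = 0.297538

(c) Cumulative probability using CDF:
P(X ≤ 3) = F(3) = 0.891292

(d) Range probability:
P(1 ≤ X ≤ 3) = P(X ≤ 3) - P(X ≤ 0)
                   = F(3) - F(0)
                   = 0.891292 - 0.165299
                   = 0.725993

This means approximately 72.6% of outcomes fall in the interval [1, 3].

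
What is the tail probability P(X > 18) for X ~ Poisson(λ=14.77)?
0.164666

We have X ~ Poisson(λ=14.77).

P(X > 18) = 1 - P(X ≤ 18)
                = 1 - F(18)
                = 1 - 0.835334
                = 0.164666

So there's approximately a 16.5% chance that X exceeds 18.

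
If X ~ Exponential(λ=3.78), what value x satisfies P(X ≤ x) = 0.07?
0.0192

We have X ~ Exponential(λ=3.78).

We want to find x such that P(X ≤ x) = 0.07.

This is the 7th percentile, which means 7% of values fall below this point.

Using the inverse CDF (quantile function):
x = F⁻¹(0.07) = 0.0192

Verification: P(X ≤ 0.0192) = 0.07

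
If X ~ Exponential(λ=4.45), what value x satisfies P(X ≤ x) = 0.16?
0.0392

We have X ~ Exponential(λ=4.45).

We want to find x such that P(X ≤ x) = 0.16.

This is the 16th percentile, which means 16% of values fall below this point.

Using the inverse CDF (quantile function):
x = F⁻¹(0.16) = 0.0392

Verification: P(X ≤ 0.0392) = 0.16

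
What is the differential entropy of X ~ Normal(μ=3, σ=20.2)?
4.4246 nats

We have X ~ Normal(μ=3, σ=20.2).

The differential entropy measures the uncertainty or information content of the distribution.

For a Normal distribution with μ=3, σ=20.2:
h(X) = 4.4246 nats

(In bits, this would be 6.3834 bits.)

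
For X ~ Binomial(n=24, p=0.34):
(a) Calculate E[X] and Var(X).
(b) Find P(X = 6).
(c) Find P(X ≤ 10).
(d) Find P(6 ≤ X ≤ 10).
(a) E[X] = 8.1600, Var(X) = 5.3856
(b) P(X = 6) = 0.117408
(c) P(X ≤ 10) = 0.843455
(d) P(6 ≤ X ≤ 10) = 0.719600

We have X ~ Binomial(n=24, p=0.34).

(a) Moments:
E[X] = 8.1600
Var(X) = 5.3856
σ = √Var(X) = 2.3207

(b) Point probability using PMF:
P(X = 6) = 0.117408

(c) Cumulative probability using CDF:
P(X ≤ 10) = F(10) = 0.843455

(d) Range probability:
P(6 ≤ X ≤ 10) = P(X ≤ 10) - P(X ≤ 5)
                   = F(10) - F(5)
                   = 0.843455 - 0.123855
                   = 0.719600

This means approximately 72.0% of outcomes fall in the interval [6, 10].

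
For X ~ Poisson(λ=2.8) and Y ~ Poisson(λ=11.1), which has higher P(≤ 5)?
X has higher probability (P(X ≤ 5) = 0.9349 > P(Y ≤ 5) = 0.0353)

Compute P(≤ 5) for each distribution:

X ~ Poisson(λ=2.8):
P(X ≤ 5) = 0.9349

Y ~ Poisson(λ=11.1):
P(Y ≤ 5) = 0.0353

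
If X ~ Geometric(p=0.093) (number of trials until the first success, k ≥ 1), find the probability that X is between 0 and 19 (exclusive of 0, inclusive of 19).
0.843491

We have X ~ Geometric(p=0.093) (number of trials until the first success, k ≥ 1).

To find P(0 < X ≤ 19), we use:
P(0 < X ≤ 19) = P(X ≤ 19) - P(X ≤ 0)
                 = F(19) - F(0)
                 = 0.843491 - 0.000000
                 = 0.843491

So there's approximately a 84.3% chance that X falls in this range.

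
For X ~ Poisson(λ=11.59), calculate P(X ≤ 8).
0.183768

We have X ~ Poisson(λ=11.59).

The CDF gives us P(X ≤ k).

Using the CDF:
P(X ≤ 8) = 0.183768

This means there's approximately a 18.4% chance that X is at most 8.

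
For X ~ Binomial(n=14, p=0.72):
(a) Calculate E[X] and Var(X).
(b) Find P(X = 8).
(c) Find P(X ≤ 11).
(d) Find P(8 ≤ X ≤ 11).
(a) E[X] = 10.0800, Var(X) = 2.8224
(b) P(X = 8) = 0.104511
(c) P(X ≤ 11) = 0.796693
(d) P(8 ≤ X ≤ 11) = 0.729419

We have X ~ Binomial(n=14, p=0.72).

(a) Moments:
E[X] = 10.0800
Var(X) = 2.8224
σ = √Var(X) = 1.6800

(b) Point probability using PMF:
P(X = 8) = 0.104511

(c) Cumulative probability using CDF:
P(X ≤ 11) = F(11) = 0.796693

(d) Range probability:
P(8 ≤ X ≤ 11) = P(X ≤ 11) - P(X ≤ 7)
                   = F(11) - F(7)
                   = 0.796693 - 0.067274
                   = 0.729419

This means approximately 72.9% of outcomes fall in the interval [8, 11].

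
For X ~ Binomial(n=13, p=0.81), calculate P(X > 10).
0.538926

We have X ~ Binomial(n=13, p=0.81).

P(X > 10) = 1 - P(X ≤ 10)
                = 1 - F(10)
                = 1 - 0.461074
                = 0.538926

So there's approximately a 53.9% chance that X exceeds 10.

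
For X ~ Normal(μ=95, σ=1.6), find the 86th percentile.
96.7285

We have X ~ Normal(μ=95, σ=1.6).

We want to find x such that P(X ≤ x) = 0.86.

This is the 86th percentile, which means 86% of values fall below this point.

Using the inverse CDF (quantile function):
x = F⁻¹(0.86) = 96.7285

Verification: P(X ≤ 96.7285) = 0.86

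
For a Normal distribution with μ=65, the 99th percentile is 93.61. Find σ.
σ = 12.2982

For X ~ Normal(μ, σ), the p-th percentile satisfies x = μ + z_p × σ,
where z_p = Φ⁻¹(p) is the standard normal quantile.

Step 1: z_{0.99} = Φ⁻¹(0.99) = 2.3263

Step 2: Solve for σ:
93.61 = 65 + 2.3263 × σ
σ = (93.61 - 65) / 2.3263
σ = 28.61 / 2.3263
σ = 12.2982

Verification: μ + z × σ = 65 + 2.3263 × 12.2982 = 93.61 ✓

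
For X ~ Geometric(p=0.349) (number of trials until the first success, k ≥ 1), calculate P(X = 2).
0.227199

We have X ~ Geometric(p=0.349) (number of trials until the first success, k ≥ 1).

For a Geometric distribution, the PMF gives us the probability of each outcome.

Using the PMF formula:
P(X = 2) = 0.227199

Rounded to 4 decimal places: 0.2272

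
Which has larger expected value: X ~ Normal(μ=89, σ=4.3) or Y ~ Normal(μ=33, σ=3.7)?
X has larger mean (89.0000 > 33.0000)

Compute the expected value for each distribution:

X ~ Normal(μ=89, σ=4.3):
E[X] = 89.0000

Y ~ Normal(μ=33, σ=3.7):
E[Y] = 33.0000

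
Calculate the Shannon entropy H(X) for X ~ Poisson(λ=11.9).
2.6499 nats

We have X ~ Poisson(λ=11.9).

The Shannon entropy measures the uncertainty or information content of the distribution.

For a Poisson distribution with λ=11.9:
H(X) = 2.6499 nats

(In bits, this would be 3.8230 bits.)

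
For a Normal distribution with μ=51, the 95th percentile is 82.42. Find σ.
σ = 19.1020

For X ~ Normal(μ, σ), the p-th percentile satisfies x = μ + z_p × σ,
where z_p = Φ⁻¹(p) is the standard normal quantile.

Step 1: z_{0.95} = Φ⁻¹(0.95) = 1.6449

Step 2: Solve for σ:
82.42 = 51 + 1.6449 × σ
σ = (82.42 - 51) / 1.6449
σ = 31.42 / 1.6449
σ = 19.1020

Verification: μ + z × σ = 51 + 1.6449 × 19.1020 = 82.42 ✓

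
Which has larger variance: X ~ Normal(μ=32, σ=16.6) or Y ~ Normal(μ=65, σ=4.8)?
X has larger variance (275.5600 > 23.0400)

Compute the variance for each distribution:

X ~ Normal(μ=32, σ=16.6):
Var(X) = 275.5600

Y ~ Normal(μ=65, σ=4.8):
Var(Y) = 23.0400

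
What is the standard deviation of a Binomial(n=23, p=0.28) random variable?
2.1533

We have X ~ Binomial(n=23, p=0.28).

For a Binomial distribution with n=23, p=0.28:
σ = √Var(X) = 2.1533

The standard deviation is the square root of the variance.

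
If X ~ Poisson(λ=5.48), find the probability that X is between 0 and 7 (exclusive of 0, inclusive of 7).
0.807778

We have X ~ Poisson(λ=5.48).

To find P(0 < X ≤ 7), we use:
P(0 < X ≤ 7) = P(X ≤ 7) - P(X ≤ 0)
                 = F(7) - F(0)
                 = 0.811948 - 0.004169
                 = 0.807778

So there's approximately a 80.8% chance that X falls in this range.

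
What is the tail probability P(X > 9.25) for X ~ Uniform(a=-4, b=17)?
0.369048

We have X ~ Uniform(a=-4, b=17).

P(X > 9.25) = 1 - P(X ≤ 9.25)
                = 1 - F(9.25)
                = 1 - 0.630952
                = 0.369048

So there's approximately a 36.9% chance that X exceeds 9.25.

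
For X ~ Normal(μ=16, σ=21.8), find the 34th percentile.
7.0083

We have X ~ Normal(μ=16, σ=21.8).

We want to find x such that P(X ≤ x) = 0.34.

This is the 34th percentile, which means 34% of values fall below this point.

Using the inverse CDF (quantile function):
x = F⁻¹(0.34) = 7.0083

Verification: P(X ≤ 7.0083) = 0.34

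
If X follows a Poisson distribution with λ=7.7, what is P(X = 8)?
0.138783

We have X ~ Poisson(λ=7.7).

For a Poisson distribution, the PMF gives us the probability of each outcome.

Using the PMF formula:
P(X = 8) = 0.138783

Rounded to 4 decimal places: 0.1388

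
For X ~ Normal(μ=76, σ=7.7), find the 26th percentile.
71.0462

We have X ~ Normal(μ=76, σ=7.7).

We want to find x such that P(X ≤ x) = 0.26.

This is the 26th percentile, which means 26% of values fall below this point.

Using the inverse CDF (quantile function):
x = F⁻¹(0.26) = 71.0462

Verification: P(X ≤ 71.0462) = 0.26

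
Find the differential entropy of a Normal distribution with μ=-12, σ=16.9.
4.2463 nats

We have X ~ Normal(μ=-12, σ=16.9).

The differential entropy measures the uncertainty or information content of the distribution.

For a Normal distribution with μ=-12, σ=16.9:
h(X) = 4.2463 nats

(In bits, this would be 6.1260 bits.)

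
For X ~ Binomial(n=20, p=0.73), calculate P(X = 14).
0.183268

We have X ~ Binomial(n=20, p=0.73).

For a Binomial distribution, the PMF gives us the probability of each outcome.

Using the PMF formula:
P(X = 14) = 0.183268

Rounded to 4 decimal places: 0.1833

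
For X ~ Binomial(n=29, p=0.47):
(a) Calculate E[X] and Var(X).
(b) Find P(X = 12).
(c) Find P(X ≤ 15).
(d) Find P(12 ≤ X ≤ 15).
(a) E[X] = 13.6300, Var(X) = 7.2239
(b) P(X = 12) = 0.123879
(c) P(X ≤ 15) = 0.756974
(d) P(12 ≤ X ≤ 15) = 0.542238

We have X ~ Binomial(n=29, p=0.47).

(a) Moments:
E[X] = 13.6300
Var(X) = 7.2239
σ = √Var(X) = 2.6877

(b) Point probability using PMF:
P(X = 12) = 0.123879

(c) Cumulative probability using CDF:
P(X ≤ 15) = F(15) = 0.756974

(d) Range probability:
P(12 ≤ X ≤ 15) = P(X ≤ 15) - P(X ≤ 11)
                   = F(15) - F(11)
                   = 0.756974 - 0.214736
                   = 0.542238

This means approximately 54.2% of outcomes fall in the interval [12, 15].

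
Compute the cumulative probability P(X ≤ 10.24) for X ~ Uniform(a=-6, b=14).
0.812000

We have X ~ Uniform(a=-6, b=14).

The CDF gives us P(X ≤ k).

Using the CDF:
P(X ≤ 10.24) = 0.812000

This means there's approximately a 81.2% chance that X is at most 10.24.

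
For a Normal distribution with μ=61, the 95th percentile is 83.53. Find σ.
σ = 13.6973

For X ~ Normal(μ, σ), the p-th percentile satisfies x = μ + z_p × σ,
where z_p = Φ⁻¹(p) is the standard normal quantile.

Step 1: z_{0.95} = Φ⁻¹(0.95) = 1.6449

Step 2: Solve for σ:
83.53 = 61 + 1.6449 × σ
σ = (83.53 - 61) / 1.6449
σ = 22.53 / 1.6449
σ = 13.6973

Verification: μ + z × σ = 61 + 1.6449 × 13.6973 = 83.53 ✓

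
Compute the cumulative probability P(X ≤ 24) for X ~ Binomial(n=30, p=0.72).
0.883941

We have X ~ Binomial(n=30, p=0.72).

The CDF gives us P(X ≤ k).

Using the CDF:
P(X ≤ 24) = 0.883941

This means there's approximately a 88.4% chance that X is at most 24.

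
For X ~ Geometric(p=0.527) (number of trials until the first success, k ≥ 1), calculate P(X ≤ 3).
0.894176

We have X ~ Geometric(p=0.527) (number of trials until the first success, k ≥ 1).

The CDF gives us P(X ≤ k).

Using the CDF:
P(X ≤ 3) = 0.894176

This means there's approximately a 89.4% chance that X is at most 3.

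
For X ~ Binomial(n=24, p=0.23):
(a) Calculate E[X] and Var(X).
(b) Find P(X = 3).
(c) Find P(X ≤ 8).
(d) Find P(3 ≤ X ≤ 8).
(a) E[X] = 5.5200, Var(X) = 4.2504
(b) P(X = 3) = 0.101789
(c) P(X ≤ 8) = 0.920925
(d) P(3 ≤ X ≤ 8) = 0.859041

We have X ~ Binomial(n=24, p=0.23).

(a) Moments:
E[X] = 5.5200
Var(X) = 4.2504
σ = √Var(X) = 2.0616

(b) Point probability using PMF:
P(X = 3) = 0.101789

(c) Cumulative probability using CDF:
P(X ≤ 8) = F(8) = 0.920925

(d) Range probability:
P(3 ≤ X ≤ 8) = P(X ≤ 8) - P(X ≤ 2)
                   = F(8) - F(2)
                   = 0.920925 - 0.061883
                   = 0.859041

This means approximately 85.9% of outcomes fall in the interval [3, 8].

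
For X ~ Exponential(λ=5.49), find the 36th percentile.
0.0813

We have X ~ Exponential(λ=5.49).

We want to find x such that P(X ≤ x) = 0.36.

This is the 36th percentile, which means 36% of values fall below this point.

Using the inverse CDF (quantile function):
x = F⁻¹(0.36) = 0.0813

Verification: P(X ≤ 0.0813) = 0.36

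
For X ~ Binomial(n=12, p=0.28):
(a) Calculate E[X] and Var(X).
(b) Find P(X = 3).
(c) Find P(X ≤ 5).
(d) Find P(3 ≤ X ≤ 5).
(a) E[X] = 3.3600, Var(X) = 2.4192
(b) P(X = 3) = 0.251125
(c) P(X ≤ 5) = 0.911288
(d) P(3 ≤ X ≤ 5) = 0.607582

We have X ~ Binomial(n=12, p=0.28).

(a) Moments:
E[X] = 3.3600
Var(X) = 2.4192
σ = √Var(X) = 1.5554

(b) Point probability using PMF:
P(X = 3) = 0.251125

(c) Cumulative probability using CDF:
P(X ≤ 5) = F(5) = 0.911288

(d) Range probability:
P(3 ≤ X ≤ 5) = P(X ≤ 5) - P(X ≤ 2)
                   = F(5) - F(2)
                   = 0.911288 - 0.303706
                   = 0.607582

This means approximately 60.8% of outcomes fall in the interval [3, 5].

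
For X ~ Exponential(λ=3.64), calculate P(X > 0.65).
0.093855

We have X ~ Exponential(λ=3.64).

P(X > 0.65) = 1 - P(X ≤ 0.65)
                = 1 - F(0.65)
                = 1 - 0.906145
                = 0.093855

So there's approximately a 9.4% chance that X exceeds 0.65.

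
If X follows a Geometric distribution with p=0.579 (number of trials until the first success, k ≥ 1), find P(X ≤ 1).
0.579000

We have X ~ Geometric(p=0.579) (number of trials until the first success, k ≥ 1).

The CDF gives us P(X ≤ k).

Using the CDF:
P(X ≤ 1) = 0.579000

This means there's approximately a 57.9% chance that X is at most 1.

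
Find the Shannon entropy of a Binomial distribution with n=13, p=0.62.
1.9760 nats

We have X ~ Binomial(n=13, p=0.62).

The Shannon entropy measures the uncertainty or information content of the distribution.

For a Binomial distribution with n=13, p=0.62:
H(X) = 1.9760 nats

(In bits, this would be 2.8508 bits.)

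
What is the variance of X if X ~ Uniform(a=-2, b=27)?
70.0833

We have X ~ Uniform(a=-2, b=27).

For a Uniform distribution with a=-2, b=27:
Var(X) = 70.0833

The variance measures the spread of the distribution around the mean.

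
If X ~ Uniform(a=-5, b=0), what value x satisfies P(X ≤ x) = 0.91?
-0.4500

We have X ~ Uniform(a=-5, b=0).

We want to find x such that P(X ≤ x) = 0.91.

This is the 91st percentile, which means 91% of values fall below this point.

Using the inverse CDF (quantile function):
x = F⁻¹(0.91) = -0.4500

Verification: P(X ≤ -0.4500) = 0.91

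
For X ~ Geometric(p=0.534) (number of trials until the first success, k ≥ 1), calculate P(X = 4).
0.054038

We have X ~ Geometric(p=0.534) (number of trials until the first success, k ≥ 1).

For a Geometric distribution, the PMF gives us the probability of each outcome.

Using the PMF formula:
P(X = 4) = 0.054038

Rounded to 4 decimal places: 0.0540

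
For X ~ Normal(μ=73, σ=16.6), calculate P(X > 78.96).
0.359784

We have X ~ Normal(μ=73, σ=16.6).

P(X > 78.96) = 1 - P(X ≤ 78.96)
                = 1 - F(78.96)
                = 1 - 0.640216
                = 0.359784

So there's approximately a 36.0% chance that X exceeds 78.96.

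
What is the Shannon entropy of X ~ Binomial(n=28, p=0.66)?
2.3363 nats

We have X ~ Binomial(n=28, p=0.66).

The Shannon entropy measures the uncertainty or information content of the distribution.

For a Binomial distribution with n=28, p=0.66:
H(X) = 2.3363 nats

(In bits, this would be 3.3705 bits.)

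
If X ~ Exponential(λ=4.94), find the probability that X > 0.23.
0.321037

We have X ~ Exponential(λ=4.94).

P(X > 0.23) = 1 - P(X ≤ 0.23)
                = 1 - F(0.23)
                = 1 - 0.678963
                = 0.321037

So there's approximately a 32.1% chance that X exceeds 0.23.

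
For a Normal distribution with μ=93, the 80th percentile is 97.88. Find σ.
σ = 5.7983

For X ~ Normal(μ, σ), the p-th percentile satisfies x = μ + z_p × σ,
where z_p = Φ⁻¹(p) is the standard normal quantile.

Step 1: z_{0.8} = Φ⁻¹(0.8) = 0.8416

Step 2: Solve for σ:
97.88 = 93 + 0.8416 × σ
σ = (97.88 - 93) / 0.8416
σ = 4.88 / 0.8416
σ = 5.7983

Verification: μ + z × σ = 93 + 0.8416 × 5.7983 = 97.88 ✓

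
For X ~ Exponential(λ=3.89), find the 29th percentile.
0.0880

We have X ~ Exponential(λ=3.89).

We want to find x such that P(X ≤ x) = 0.29.

This is the 29th percentile, which means 29% of values fall below this point.

Using the inverse CDF (quantile function):
x = F⁻¹(0.29) = 0.0880

Verification: P(X ≤ 0.0880) = 0.29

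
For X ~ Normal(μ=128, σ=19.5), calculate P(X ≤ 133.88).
0.618498

We have X ~ Normal(μ=128, σ=19.5).

The CDF gives us P(X ≤ k).

Using the CDF:
P(X ≤ 133.88) = 0.618498

This means there's approximately a 61.8% chance that X is at most 133.88.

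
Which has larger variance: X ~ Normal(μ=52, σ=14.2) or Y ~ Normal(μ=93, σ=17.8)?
Y has larger variance (316.8400 > 201.6400)

Compute the variance for each distribution:

X ~ Normal(μ=52, σ=14.2):
Var(X) = 201.6400

Y ~ Normal(μ=93, σ=17.8):
Var(Y) = 316.8400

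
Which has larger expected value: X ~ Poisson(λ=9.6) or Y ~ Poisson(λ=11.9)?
Y has larger mean (11.9000 > 9.6000)

Compute the expected value for each distribution:

X ~ Poisson(λ=9.6):
E[X] = 9.6000

Y ~ Poisson(λ=11.9):
E[Y] = 11.9000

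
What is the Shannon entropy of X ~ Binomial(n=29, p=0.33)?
2.3463 nats

We have X ~ Binomial(n=29, p=0.33).

The Shannon entropy measures the uncertainty or information content of the distribution.

For a Binomial distribution with n=29, p=0.33:
H(X) = 2.3463 nats

(In bits, this would be 3.3849 bits.)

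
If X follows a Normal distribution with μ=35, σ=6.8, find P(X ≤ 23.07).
0.039680

We have X ~ Normal(μ=35, σ=6.8).

The CDF gives us P(X ≤ k).

Using the CDF:
P(X ≤ 23.07) = 0.039680

This means there's approximately a 4.0% chance that X is at most 23.07.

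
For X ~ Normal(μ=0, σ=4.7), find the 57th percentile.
0.8290

We have X ~ Normal(μ=0, σ=4.7).

We want to find x such that P(X ≤ x) = 0.57.

This is the 57th percentile, which means 57% of values fall below this point.

Using the inverse CDF (quantile function):
x = F⁻¹(0.57) = 0.8290

Verification: P(X ≤ 0.8290) = 0.57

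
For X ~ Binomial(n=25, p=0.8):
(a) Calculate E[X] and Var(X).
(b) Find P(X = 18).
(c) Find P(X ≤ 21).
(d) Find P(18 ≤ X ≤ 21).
(a) E[X] = 20.0000, Var(X) = 4.0000
(b) P(X = 18) = 0.110842
(c) P(X ≤ 21) = 0.766007
(d) P(18 ≤ X ≤ 21) = 0.656884

We have X ~ Binomial(n=25, p=0.8).

(a) Moments:
E[X] = 20.0000
Var(X) = 4.0000
σ = √Var(X) = 2.0000

(b) Point probability using PMF:
P(X = 18) = 0.110842

(c) Cumulative probability using CDF:
P(X ≤ 21) = F(21) = 0.766007

(d) Range probability:
P(18 ≤ X ≤ 21) = P(X ≤ 21) - P(X ≤ 17)
                   = F(21) - F(17)
                   = 0.766007 - 0.109123
                   = 0.656884

This means approximately 65.7% of outcomes fall in the interval [18, 21].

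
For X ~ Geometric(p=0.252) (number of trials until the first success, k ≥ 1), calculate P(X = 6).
0.059008

We have X ~ Geometric(p=0.252) (number of trials until the first success, k ≥ 1).

For a Geometric distribution, the PMF gives us the probability of each outcome.

Using the PMF formula:
P(X = 6) = 0.059008

Rounded to 4 decimal places: 0.0590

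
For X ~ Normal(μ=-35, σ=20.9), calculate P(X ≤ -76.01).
0.024870

We have X ~ Normal(μ=-35, σ=20.9).

The CDF gives us P(X ≤ k).

Using the CDF:
P(X ≤ -76.01) = 0.024870

This means there's approximately a 2.5% chance that X is at most -76.01.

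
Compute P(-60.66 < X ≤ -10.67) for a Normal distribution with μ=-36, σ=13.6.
0.933836

We have X ~ Normal(μ=-36, σ=13.6).

To find P(-60.66 < X ≤ -10.67), we use:
P(-60.66 < X ≤ -10.67) = P(X ≤ -10.67) - P(X ≤ -60.66)
                 = F(-10.67) - F(-60.66)
                 = 0.968734 - 0.034898
                 = 0.933836

So there's approximately a 93.4% chance that X falls in this range.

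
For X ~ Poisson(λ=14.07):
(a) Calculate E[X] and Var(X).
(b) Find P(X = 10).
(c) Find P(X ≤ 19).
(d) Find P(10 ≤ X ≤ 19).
(a) E[X] = 14.0700, Var(X) = 14.0700
(b) P(X = 10) = 0.064961
(c) P(X ≤ 19) = 0.920600
(d) P(10 ≤ X ≤ 19) = 0.814473

We have X ~ Poisson(λ=14.07).

(a) Moments:
E[X] = 14.0700
Var(X) = 14.0700
σ = √Var(X) = 3.7510

(b) Point probability using PMF:
P(X = 10) = 0.064961

(c) Cumulative probability using CDF:
P(X ≤ 19) = F(19) = 0.920600

(d) Range probability:
P(10 ≤ X ≤ 19) = P(X ≤ 19) - P(X ≤ 9)
                   = F(19) - F(9)
                   = 0.920600 - 0.106126
                   = 0.814473

This means approximately 81.4% of outcomes fall in the interval [10, 19].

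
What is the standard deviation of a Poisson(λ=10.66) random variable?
3.2650

We have X ~ Poisson(λ=10.66).

For a Poisson distribution with λ=10.66:
σ = √Var(X) = 3.2650

The standard deviation is the square root of the variance.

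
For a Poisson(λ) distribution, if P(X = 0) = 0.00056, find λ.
λ = 7.4876

For a Poisson(λ) distribution, the PMF at 0 is:
P(X = 0) = λ^0 e^(-λ) / 0! = e^(-λ)

Given P(X = 0) = 0.00056:
e^(-λ) = 0.00056
-λ = ln(0.00056)
λ = -ln(0.00056) = 7.4876

Verification: e^(-7.4876) = 0.00056 ✓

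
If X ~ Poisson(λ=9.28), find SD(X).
3.0463

We have X ~ Poisson(λ=9.28).

For a Poisson distribution with λ=9.28:
σ = √Var(X) = 3.0463

The standard deviation is the square root of the variance.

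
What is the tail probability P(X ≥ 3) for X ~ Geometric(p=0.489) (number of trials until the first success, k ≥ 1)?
0.261121

We have X ~ Geometric(p=0.489) (number of trials until the first success, k ≥ 1).

For discrete distributions, P(X ≥ 3) = 1 - P(X ≤ 2).

P(X ≤ 2) = 0.738879
P(X ≥ 3) = 1 - 0.738879 = 0.261121

So there's approximately a 26.1% chance that X is at least 3.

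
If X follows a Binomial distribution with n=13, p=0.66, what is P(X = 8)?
0.210535

We have X ~ Binomial(n=13, p=0.66).

For a Binomial distribution, the PMF gives us the probability of each outcome.

Using the PMF formula:
P(X = 8) = 0.210535

Rounded to 4 decimal places: 0.2105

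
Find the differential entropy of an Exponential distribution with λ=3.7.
-0.3083 nats

We have X ~ Exponential(λ=3.7).

The differential entropy measures the uncertainty or information content of the distribution.

For an Exponential distribution with λ=3.7:
h(X) = -0.3083 nats

(In bits, this would be -0.4448 bits.)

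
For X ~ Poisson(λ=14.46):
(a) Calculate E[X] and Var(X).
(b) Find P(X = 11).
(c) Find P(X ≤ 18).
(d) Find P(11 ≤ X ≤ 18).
(a) E[X] = 14.4600, Var(X) = 14.4600
(b) P(X = 11) = 0.075997
(c) P(X ≤ 18) = 0.855477
(d) P(11 ≤ X ≤ 18) = 0.708318

We have X ~ Poisson(λ=14.46).

(a) Moments:
E[X] = 14.4600
Var(X) = 14.4600
σ = √Var(X) = 3.8026

(b) Point probability using PMF:
P(X = 11) = 0.075997

(c) Cumulative probability using CDF:
P(X ≤ 18) = F(18) = 0.855477

(d) Range probability:
P(11 ≤ X ≤ 18) = P(X ≤ 18) - P(X ≤ 10)
                   = F(18) - F(10)
                   = 0.855477 - 0.147159
                   = 0.708318

This means approximately 70.8% of outcomes fall in the interval [11, 18].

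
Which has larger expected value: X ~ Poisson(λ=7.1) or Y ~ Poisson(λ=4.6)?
X has larger mean (7.1000 > 4.6000)

Compute the expected value for each distribution:

X ~ Poisson(λ=7.1):
E[X] = 7.1000

Y ~ Poisson(λ=4.6):
E[Y] = 4.6000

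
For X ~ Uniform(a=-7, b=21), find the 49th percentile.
6.7200

We have X ~ Uniform(a=-7, b=21).

We want to find x such that P(X ≤ x) = 0.49.

This is the 49th percentile, which means 49% of values fall below this point.

Using the inverse CDF (quantile function):
x = F⁻¹(0.49) = 6.7200

Verification: P(X ≤ 6.7200) = 0.49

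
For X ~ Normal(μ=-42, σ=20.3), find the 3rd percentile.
-80.1801

We have X ~ Normal(μ=-42, σ=20.3).

We want to find x such that P(X ≤ x) = 0.03.

This is the 3rd percentile, which means 3% of values fall below this point.

Using the inverse CDF (quantile function):
x = F⁻¹(0.03) = -80.1801

Verification: P(X ≤ -80.1801) = 0.03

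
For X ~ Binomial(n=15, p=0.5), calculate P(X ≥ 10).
0.150879

We have X ~ Binomial(n=15, p=0.5).

For discrete distributions, P(X ≥ 10) = 1 - P(X ≤ 9).

P(X ≤ 9) = 0.849121
P(X ≥ 10) = 1 - 0.849121 = 0.150879

So there's approximately a 15.1% chance that X is at least 10.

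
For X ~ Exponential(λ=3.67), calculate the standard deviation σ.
0.2725

We have X ~ Exponential(λ=3.67).

For an Exponential distribution with λ=3.67:
σ = √Var(X) = 0.2725

The standard deviation is the square root of the variance.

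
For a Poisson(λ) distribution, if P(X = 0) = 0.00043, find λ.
λ = 7.7517

For a Poisson(λ) distribution, the PMF at 0 is:
P(X = 0) = λ^0 e^(-λ) / 0! = e^(-λ)

Given P(X = 0) = 0.00043:
e^(-λ) = 0.00043
-λ = ln(0.00043)
λ = -ln(0.00043) = 7.7517

Verification: e^(-7.7517) = 0.00043 ✓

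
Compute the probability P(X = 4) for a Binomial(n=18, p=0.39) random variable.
0.069919

We have X ~ Binomial(n=18, p=0.39).

For a Binomial distribution, the PMF gives us the probability of each outcome.

Using the PMF formula:
P(X = 4) = 0.069919

Rounded to 4 decimal places: 0.0699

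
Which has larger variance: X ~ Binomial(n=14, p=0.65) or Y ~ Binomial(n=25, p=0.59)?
Y has larger variance (6.0475 > 3.1850)

Compute the variance for each distribution:

X ~ Binomial(n=14, p=0.65):
Var(X) = 3.1850

Y ~ Binomial(n=25, p=0.59):
Var(Y) = 6.0475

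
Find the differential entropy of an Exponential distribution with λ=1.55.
0.5617 nats

We have X ~ Exponential(λ=1.55).

The differential entropy measures the uncertainty or information content of the distribution.

For an Exponential distribution with λ=1.55:
h(X) = 0.5617 nats

(In bits, this would be 0.8104 bits.)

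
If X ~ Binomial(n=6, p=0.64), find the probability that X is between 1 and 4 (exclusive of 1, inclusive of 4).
0.673956

We have X ~ Binomial(n=6, p=0.64).

To find P(1 < X ≤ 4), we use:
P(1 < X ≤ 4) = P(X ≤ 4) - P(X ≤ 1)
                 = F(4) - F(1)
                 = 0.699352 - 0.025396
                 = 0.673956

So there's approximately a 67.4% chance that X falls in this range.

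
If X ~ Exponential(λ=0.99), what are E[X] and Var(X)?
E[X] = 1.0101, Var(X) = 1.0203

We have X ~ Exponential(λ=0.99).

For an Exponential distribution with λ=0.99:

Expected value:
E[X] = 1.0101

Variance:
Var(X) = 1.0203

Standard deviation:
σ = √Var(X) = 1.0101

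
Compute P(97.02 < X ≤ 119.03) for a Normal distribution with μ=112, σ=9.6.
0.708674

We have X ~ Normal(μ=112, σ=9.6).

To find P(97.02 < X ≤ 119.03), we use:
P(97.02 < X ≤ 119.03) = P(X ≤ 119.03) - P(X ≤ 97.02)
                 = F(119.03) - F(97.02)
                 = 0.768005 - 0.059331
                 = 0.708674

So there's approximately a 70.9% chance that X falls in this range.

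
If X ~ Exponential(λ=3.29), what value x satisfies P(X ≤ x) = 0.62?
0.2941

We have X ~ Exponential(λ=3.29).

We want to find x such that P(X ≤ x) = 0.62.

This is the 62nd percentile, which means 62% of values fall below this point.

Using the inverse CDF (quantile function):
x = F⁻¹(0.62) = 0.2941

Verification: P(X ≤ 0.2941) = 0.62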